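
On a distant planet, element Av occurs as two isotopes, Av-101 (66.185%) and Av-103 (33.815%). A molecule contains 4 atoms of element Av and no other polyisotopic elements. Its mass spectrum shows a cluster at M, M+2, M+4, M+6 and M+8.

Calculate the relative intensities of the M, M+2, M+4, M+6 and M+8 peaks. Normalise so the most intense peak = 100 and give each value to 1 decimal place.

Expanding (0.66185 + 0.33815)^4:
P(M) = 0.66185^4 = 0.191884
P(M+2) = 4 × 0.66185^3 × 0.33815^1 = 0.392146
P(M+4) = 6 × 0.66185^2 × 0.33815^2 = 0.300531
P(M+6) = 4 × 0.66185^1 × 0.33815^3 = 0.102364
P(M+8) = 0.33815^4 = 0.013075
The M+2 peak is largest (0.392146); scaling to 100 gives 48.9 : 100.0 : 76.6 : 26.1 : 3.3.

48.9 : 100.0 : 76.6 : 26.1 : 3.3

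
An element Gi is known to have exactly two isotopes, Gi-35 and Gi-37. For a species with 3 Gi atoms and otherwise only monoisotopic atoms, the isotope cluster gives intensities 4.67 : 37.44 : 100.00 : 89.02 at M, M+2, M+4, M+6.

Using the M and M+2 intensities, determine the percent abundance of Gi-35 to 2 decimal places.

If p is the fraction of Gi that is Gi-35, then I(M+2)/I(M) = [C(3,1)·p^2·(1−p)] / p^3 = 3·(1−p)/p = 37.44/4.67 = 8.0171
(1−p)/p = 8.0171/3 = 2.6724  ⇒  p = 1/(1 + 2.6724) = 0.2723
Gi-35: 27.23%, Gi-37: 72.77%.

27.23%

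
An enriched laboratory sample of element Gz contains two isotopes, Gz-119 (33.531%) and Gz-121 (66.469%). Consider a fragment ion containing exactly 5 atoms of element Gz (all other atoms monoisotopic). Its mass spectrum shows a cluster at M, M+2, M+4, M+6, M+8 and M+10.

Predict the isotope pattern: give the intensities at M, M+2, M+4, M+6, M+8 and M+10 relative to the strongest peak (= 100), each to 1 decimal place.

Each Gz atom is independently Gz-119 (p = 0.33531) or Gz-121 (q = 0.66469); the cluster is the binomial expansion (p + q)^5.
P(M) = 0.33531^5 = 0.004239
P(M+2) = 5 × 0.33531^4 × 0.66469^1 = 0.042012
P(M+4) = 10 × 0.33531^3 × 0.66469^2 = 0.166563
P(M+6) = 10 × 0.33531^2 × 0.66469^3 = 0.330180
P(M+8) = 5 × 0.33531^1 × 0.66469^4 = 0.327260
P(M+10) = 0.66469^5 = 0.129747
The M+6 peak is largest (0.330180); scaling to 100 gives 1.3 : 12.7 : 50.4 : 100.0 : 99.1 : 39.3.

1.3 : 12.7 : 50.4 : 100.0 : 99.1 : 39.3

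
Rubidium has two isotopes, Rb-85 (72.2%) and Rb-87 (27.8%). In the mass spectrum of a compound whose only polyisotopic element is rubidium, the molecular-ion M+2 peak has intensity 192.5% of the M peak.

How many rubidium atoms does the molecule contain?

5

For n independent Rb atoms, I(M+2)/I(M) = n · (abundance Rb-87) / (abundance Rb-85) = n · 0.278/0.722.
n = 1.925 × 0.722/0.278 = 5.00 ≈ 5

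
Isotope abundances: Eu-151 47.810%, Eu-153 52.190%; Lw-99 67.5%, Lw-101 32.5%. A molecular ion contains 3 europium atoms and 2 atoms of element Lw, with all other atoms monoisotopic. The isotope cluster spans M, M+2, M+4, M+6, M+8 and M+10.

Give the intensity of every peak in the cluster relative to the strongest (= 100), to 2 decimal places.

14.37 : 60.89 : 100.00 : 79.06 : 29.90 : 4.33

Europium pattern (n=3): 0.10928391 : 0.3578871 : 0.39067407 : 0.14215492
Element Lw pattern (n=2): 0.455625 : 0.43875 : 0.105625
Convolve the two distributions (both contribute in 2-u steps):
  M: 0.10928391×0.455625 = 0.049792
  M+2: 0.10928391×0.43875 + 0.3578871×0.455625 = 0.211011
  M+4: 0.10928391×0.105625 + 0.3578871×0.43875 + 0.39067407×0.455625 = 0.346567
  M+6: 0.3578871×0.105625 + 0.39067407×0.43875 + 0.14215492×0.455625 = 0.273979
  M+8: 0.39067407×0.105625 + 0.14215492×0.43875 = 0.103635
  M+10: 0.14215492×0.105625 = 0.015015
Scale to base peak (0.346567) = 100: 14.37 : 60.89 : 100.00 : 79.06 : 29.90 : 4.33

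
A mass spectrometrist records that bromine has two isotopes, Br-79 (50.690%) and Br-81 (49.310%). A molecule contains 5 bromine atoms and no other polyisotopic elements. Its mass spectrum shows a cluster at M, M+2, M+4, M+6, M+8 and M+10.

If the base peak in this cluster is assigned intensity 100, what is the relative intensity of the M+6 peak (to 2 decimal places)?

Binomial terms of (0.50690 + 0.49310)^5: M 0.0335, M+2 0.1628, M+4 0.3167, M+6 0.3081, M+8 0.1498, M+10 0.0292 → M+4 is the base peak.
P(M+4) = C(5,2) × 0.50690^3 × 0.49310^2 = 10 × 0.13024674 × 0.24314761 = 0.316692 (base)
P(M+6) = C(5,3) × 0.50690^2 × 0.49310^3 = 10 × 0.25694761 × 0.11989609 = 0.308070
Relative intensity = 0.308070 / 0.316692 × 100 = 97.28

97.28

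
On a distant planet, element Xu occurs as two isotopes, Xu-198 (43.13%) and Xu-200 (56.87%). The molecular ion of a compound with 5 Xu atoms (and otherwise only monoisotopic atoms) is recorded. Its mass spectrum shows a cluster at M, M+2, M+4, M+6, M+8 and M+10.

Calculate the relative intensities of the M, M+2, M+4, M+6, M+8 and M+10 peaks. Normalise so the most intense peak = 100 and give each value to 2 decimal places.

4.36 : 28.76 : 75.84 : 100.00 : 65.93 : 17.39

Each Xu atom is independently Xu-198 (p = 0.4313) or Xu-200 (q = 0.5687); the cluster is the binomial expansion (p + q)^5.
P(M) = 0.4313^5 = 0.014924
P(M+2) = 5 × 0.4313^4 × 0.5687^1 = 0.098395
P(M+4) = 10 × 0.4313^3 × 0.5687^2 = 0.259481
P(M+6) = 10 × 0.4313^2 × 0.5687^3 = 0.342144
P(M+8) = 5 × 0.4313^1 × 0.5687^4 = 0.225571
P(M+10) = 0.5687^5 = 0.059486
The M+6 peak is largest (0.342144); scaling to 100 gives 4.36 : 28.76 : 75.84 : 100.00 : 65.93 : 17.39.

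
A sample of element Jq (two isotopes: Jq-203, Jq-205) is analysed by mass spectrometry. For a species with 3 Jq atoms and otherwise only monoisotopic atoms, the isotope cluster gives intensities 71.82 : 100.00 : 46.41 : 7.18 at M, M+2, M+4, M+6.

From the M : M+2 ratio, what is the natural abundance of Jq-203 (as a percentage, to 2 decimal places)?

Write p for the Jq-203 fraction. I(M+2)/I(M) = [C(3,1)·p^2·(1−p)] / p^3 = 3·(1−p)/p = 100.00/71.82 = 1.3924
(1−p)/p = 1.3924/3 = 0.4641  ⇒  p = 1/(1 + 0.4641) = 0.6830
Jq-203: 68.30%, Jq-205: 31.70%.

68.30%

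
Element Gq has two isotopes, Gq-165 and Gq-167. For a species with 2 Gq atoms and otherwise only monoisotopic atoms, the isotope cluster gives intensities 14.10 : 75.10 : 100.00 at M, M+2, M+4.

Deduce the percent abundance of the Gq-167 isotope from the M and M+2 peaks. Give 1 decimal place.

If p is the fraction of Gq that is Gq-165, then I(M+2)/I(M) = [C(2,1)·p^1·(1−p)] / p^2 = 2·(1−p)/p = 75.10/14.10 = 5.3262
(1−p)/p = 5.3262/2 = 2.6631  ⇒  p = 1/(1 + 2.6631) = 0.2730
Gq-165: 27.3%, Gq-167: 72.7%.

72.7%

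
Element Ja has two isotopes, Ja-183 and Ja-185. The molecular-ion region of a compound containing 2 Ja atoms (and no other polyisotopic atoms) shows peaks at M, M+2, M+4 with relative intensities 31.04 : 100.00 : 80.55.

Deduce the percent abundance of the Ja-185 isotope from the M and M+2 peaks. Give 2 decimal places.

61.70%

Write p for the Ja-183 fraction. I(M+2)/I(M) = [C(2,1)·p^1·(1−p)] / p^2 = 2·(1−p)/p = 100.00/31.04 = 3.2216
(1−p)/p = 3.2216/2 = 1.6108  ⇒  p = 1/(1 + 1.6108) = 0.3830
Ja-183: 38.30%, Ja-185: 61.70%.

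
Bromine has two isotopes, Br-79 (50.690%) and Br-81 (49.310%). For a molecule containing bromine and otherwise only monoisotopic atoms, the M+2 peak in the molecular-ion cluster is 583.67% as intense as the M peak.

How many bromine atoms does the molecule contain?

6

For n independent Br atoms, I(M+2)/I(M) = n · (abundance Br-81) / (abundance Br-79) = n · 0.49310/0.50690.
n = 5.8367 × 0.50690/0.49310 = 6.00 ≈ 6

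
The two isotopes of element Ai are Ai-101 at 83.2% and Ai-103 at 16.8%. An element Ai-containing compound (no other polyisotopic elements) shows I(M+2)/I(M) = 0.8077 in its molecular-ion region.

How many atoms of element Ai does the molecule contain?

For n independent Ai atoms, I(M+2)/I(M) = n · (abundance Ai-103) / (abundance Ai-101) = n · 0.168/0.832.
n = 0.8077 × 0.832/0.168 = 4.00 ≈ 4

4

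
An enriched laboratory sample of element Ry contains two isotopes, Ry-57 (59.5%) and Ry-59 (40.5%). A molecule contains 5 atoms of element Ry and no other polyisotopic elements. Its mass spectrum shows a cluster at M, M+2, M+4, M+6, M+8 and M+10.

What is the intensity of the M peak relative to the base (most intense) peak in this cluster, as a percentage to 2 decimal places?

Binomial terms of (0.595 + 0.405)^5: M 0.0746, M+2 0.2538, M+4 0.3455, M+6 0.2352, M+8 0.0800, M+10 0.0109 → M+4 is the base peak.
P(M+4) = C(5,2) × 0.595^3 × 0.405^2 = 10 × 0.21064487 × 0.164025 = 0.345510 (base)
P(M) = C(5,0) × 0.595^5 × 0.405^0 = 1 × 0.07457355 × 1.0000 = 0.074574
Relative intensity = 0.074574 / 0.345510 × 100 = 21.58

21.58%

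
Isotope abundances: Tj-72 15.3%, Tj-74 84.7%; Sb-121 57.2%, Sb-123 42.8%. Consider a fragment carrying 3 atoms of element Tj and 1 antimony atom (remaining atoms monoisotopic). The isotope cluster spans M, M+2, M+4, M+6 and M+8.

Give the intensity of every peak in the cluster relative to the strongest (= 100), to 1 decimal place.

0.4 : 7.3 : 43.8 : 100.0 : 53.2

Element Tj pattern (n=3): 0.00358158 : 0.05948227 : 0.32929073 : 0.60764542
Antimony pattern (n=1): 0.5720 : 0.4280
Convolve the two distributions (both contribute in 2-u steps):
  M: 0.00358158×0.5720 = 0.002049
  M+2: 0.00358158×0.4280 + 0.05948227×0.5720 = 0.035557
  M+4: 0.05948227×0.4280 + 0.32929073×0.5720 = 0.213813
  M+6: 0.32929073×0.4280 + 0.60764542×0.5720 = 0.488510
  M+8: 0.60764542×0.4280 = 0.260072
Scale to base peak (0.488510) = 100: 0.4 : 7.3 : 43.8 : 100.0 : 53.2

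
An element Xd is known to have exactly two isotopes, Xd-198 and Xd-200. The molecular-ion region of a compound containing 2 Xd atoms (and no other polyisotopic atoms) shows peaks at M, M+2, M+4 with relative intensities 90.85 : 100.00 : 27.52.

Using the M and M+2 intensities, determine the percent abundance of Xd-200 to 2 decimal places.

Let p = fractional abundance of Xd-198. I(M+2)/I(M) = [C(2,1)·p^1·(1−p)] / p^2 = 2·(1−p)/p = 100.00/90.85 = 1.1007
(1−p)/p = 1.1007/2 = 0.5504  ⇒  p = 1/(1 + 0.5504) = 0.6450
Xd-198: 64.50%, Xd-200: 35.50%.

35.50%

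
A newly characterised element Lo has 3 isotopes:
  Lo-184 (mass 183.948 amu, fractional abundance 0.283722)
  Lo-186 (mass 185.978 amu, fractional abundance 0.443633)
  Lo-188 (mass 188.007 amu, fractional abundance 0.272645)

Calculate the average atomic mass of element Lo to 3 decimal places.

Ar = Σ fᵢ·mᵢ = 0.283722 × 183.948 + 0.443633 × 185.978 + 0.272645 × 188.007
= 52.1901 + 82.5060 + 51.2592 = 185.9553 amu

185.955 amu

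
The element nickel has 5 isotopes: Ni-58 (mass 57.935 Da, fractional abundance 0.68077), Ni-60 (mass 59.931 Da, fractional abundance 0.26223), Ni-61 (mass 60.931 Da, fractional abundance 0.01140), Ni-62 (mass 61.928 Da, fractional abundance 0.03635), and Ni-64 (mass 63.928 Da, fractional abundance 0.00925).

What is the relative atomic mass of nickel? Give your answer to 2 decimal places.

58.69 Da

Average mass = Σ (abundance × isotope mass) = 0.68077 × 57.935 + 0.26223 × 59.931 + 0.01140 × 60.931 + 0.03635 × 61.928 + 0.00925 × 63.928
= 39.4404 + 15.7157 + 0.6946 + 2.2511 + 0.5913 = 58.6931 Da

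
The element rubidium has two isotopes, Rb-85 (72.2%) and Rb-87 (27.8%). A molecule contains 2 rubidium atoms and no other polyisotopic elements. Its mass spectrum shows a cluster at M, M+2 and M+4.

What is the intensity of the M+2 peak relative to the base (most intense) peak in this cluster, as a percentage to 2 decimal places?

77.01%

Binomial terms of (0.722 + 0.278)^2: M 0.5213, M+2 0.4014, M+4 0.0773 → M is the base peak.
P(M) = C(2,0) × 0.722^2 × 0.278^0 = 1 × 0.521284 × 1.0000 = 0.521284 (base)
P(M+2) = C(2,1) × 0.722^1 × 0.278^1 = 2 × 0.7220 × 0.2780 = 0.401432
Relative intensity = 0.401432 / 0.521284 × 100 = 77.01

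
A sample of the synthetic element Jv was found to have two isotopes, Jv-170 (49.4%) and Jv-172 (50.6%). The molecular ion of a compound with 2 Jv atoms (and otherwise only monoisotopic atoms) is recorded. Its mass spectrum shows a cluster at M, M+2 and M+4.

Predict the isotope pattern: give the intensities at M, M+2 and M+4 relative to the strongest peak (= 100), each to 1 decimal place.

48.8 : 100.0 : 51.2

Expanding (0.494 + 0.506)^2:
P(M) = 0.494^2 = 0.244036
P(M+2) = 2 × 0.494^1 × 0.506^1 = 0.499928
P(M+4) = 0.506^2 = 0.256036
The M+2 peak is largest (0.499928); scaling to 100 gives 48.8 : 100.0 : 51.2.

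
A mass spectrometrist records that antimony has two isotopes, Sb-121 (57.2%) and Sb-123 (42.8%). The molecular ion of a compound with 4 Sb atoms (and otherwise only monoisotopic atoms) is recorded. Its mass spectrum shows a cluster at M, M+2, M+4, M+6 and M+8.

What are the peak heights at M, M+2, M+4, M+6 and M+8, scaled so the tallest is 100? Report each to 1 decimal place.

29.8 : 89.1 : 100.0 : 49.9 : 9.3

The 4 Sb atoms are independent, so intensities follow the terms of (0.572 + 0.428)^4.
P(M) = 0.572^4 = 0.107049
P(M+2) = 4 × 0.572^3 × 0.428^1 = 0.320400
P(M+4) = 6 × 0.572^2 × 0.428^2 = 0.359609
P(M+6) = 4 × 0.572^1 × 0.428^3 = 0.179385
P(M+8) = 0.428^4 = 0.033556
The M+4 peak is largest (0.359609); scaling to 100 gives 29.8 : 89.1 : 100.0 : 49.9 : 9.3.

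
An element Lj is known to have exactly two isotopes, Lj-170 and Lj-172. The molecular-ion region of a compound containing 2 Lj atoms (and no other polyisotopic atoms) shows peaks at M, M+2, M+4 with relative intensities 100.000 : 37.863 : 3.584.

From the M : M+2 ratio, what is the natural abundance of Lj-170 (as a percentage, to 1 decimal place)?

84.1%

If p is the fraction of Lj that is Lj-170, then I(M+2)/I(M) = [C(2,1)·p^1·(1−p)] / p^2 = 2·(1−p)/p = 37.863/100.000 = 0.3786
(1−p)/p = 0.3786/2 = 0.1893  ⇒  p = 1/(1 + 0.1893) = 0.8408
Lj-170: 84.1%, Lj-172: 15.9%.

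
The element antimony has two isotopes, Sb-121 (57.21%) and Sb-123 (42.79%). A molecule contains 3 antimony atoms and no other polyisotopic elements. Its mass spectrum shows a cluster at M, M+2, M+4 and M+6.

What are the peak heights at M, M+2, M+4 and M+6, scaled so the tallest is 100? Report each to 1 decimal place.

44.6 : 100.0 : 74.8 : 18.6

Expanding (0.5721 + 0.4279)^3:
P(M) = 0.5721^3 = 0.187247
P(M+2) = 3 × 0.5721^2 × 0.4279^1 = 0.420153
P(M+4) = 3 × 0.5721^1 × 0.4279^2 = 0.314252
P(M+6) = 0.4279^3 = 0.078348
The M+2 peak is largest (0.420153); scaling to 100 gives 44.6 : 100.0 : 74.8 : 18.6.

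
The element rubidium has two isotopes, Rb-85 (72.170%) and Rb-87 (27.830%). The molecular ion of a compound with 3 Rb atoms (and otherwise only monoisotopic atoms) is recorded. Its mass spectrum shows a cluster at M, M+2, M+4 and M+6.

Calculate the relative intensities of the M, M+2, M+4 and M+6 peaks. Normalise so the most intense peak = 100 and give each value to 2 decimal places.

86.44 : 100.00 : 38.56 : 4.96

The 3 Rb atoms are independent, so intensities follow the terms of (0.72170 + 0.27830)^3.
P(M) = 0.72170^3 = 0.375898
P(M+2) = 3 × 0.72170^2 × 0.27830^1 = 0.434858
P(M+4) = 3 × 0.72170^1 × 0.27830^2 = 0.167689
P(M+6) = 0.27830^3 = 0.021555
The M+2 peak is largest (0.434858); scaling to 100 gives 86.44 : 100.00 : 38.56 : 4.96.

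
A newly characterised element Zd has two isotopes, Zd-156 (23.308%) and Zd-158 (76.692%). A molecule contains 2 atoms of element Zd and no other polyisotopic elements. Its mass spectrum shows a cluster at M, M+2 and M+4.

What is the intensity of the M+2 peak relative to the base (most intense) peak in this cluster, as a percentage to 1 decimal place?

60.8%

Binomial terms of (0.23308 + 0.76692)^2: M 0.0543, M+2 0.3575, M+4 0.5882 → M+4 is the base peak.
P(M+4) = C(2,2) × 0.23308^0 × 0.76692^2 = 1 × 1.0000 × 0.58816629 = 0.588166 (base)
P(M+2) = C(2,1) × 0.23308^1 × 0.76692^1 = 2 × 0.23308 × 0.76692 = 0.357507
Relative intensity = 0.357507 / 0.588166 × 100 = 60.8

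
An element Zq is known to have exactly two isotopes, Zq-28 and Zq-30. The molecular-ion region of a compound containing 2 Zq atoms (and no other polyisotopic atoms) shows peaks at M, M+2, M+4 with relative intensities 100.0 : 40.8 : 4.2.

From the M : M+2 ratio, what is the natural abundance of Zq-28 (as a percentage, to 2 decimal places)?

83.06%

Write p for the Zq-28 fraction. I(M+2)/I(M) = [C(2,1)·p^1·(1−p)] / p^2 = 2·(1−p)/p = 40.8/100.0 = 0.4080
(1−p)/p = 0.4080/2 = 0.2040  ⇒  p = 1/(1 + 0.2040) = 0.8306
Zq-28: 83.06%, Zq-30: 16.94%.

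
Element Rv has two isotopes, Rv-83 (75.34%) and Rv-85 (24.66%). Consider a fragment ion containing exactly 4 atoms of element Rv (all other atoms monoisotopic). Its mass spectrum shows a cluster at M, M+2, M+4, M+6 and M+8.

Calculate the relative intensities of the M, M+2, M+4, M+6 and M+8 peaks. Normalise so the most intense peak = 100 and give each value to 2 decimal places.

Expanding (0.7534 + 0.2466)^4:
P(M) = 0.7534^4 = 0.322183
P(M+2) = 4 × 0.7534^3 × 0.2466^1 = 0.421823
P(M+4) = 6 × 0.7534^2 × 0.2466^2 = 0.207104
P(M+6) = 4 × 0.7534^1 × 0.2466^3 = 0.045192
P(M+8) = 0.2466^4 = 0.003698
The M+2 peak is largest (0.421823); scaling to 100 gives 76.38 : 100.00 : 49.10 : 10.71 : 0.88.

76.38 : 100.00 : 49.10 : 10.71 : 0.88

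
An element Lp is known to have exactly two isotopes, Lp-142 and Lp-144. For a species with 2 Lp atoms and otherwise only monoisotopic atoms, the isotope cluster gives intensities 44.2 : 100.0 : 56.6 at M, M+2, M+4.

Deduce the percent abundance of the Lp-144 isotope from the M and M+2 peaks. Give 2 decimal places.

Let p = fractional abundance of Lp-142. I(M+2)/I(M) = [C(2,1)·p^1·(1−p)] / p^2 = 2·(1−p)/p = 100.0/44.2 = 2.2624
(1−p)/p = 2.2624/2 = 1.1312  ⇒  p = 1/(1 + 1.1312) = 0.4692
Lp-142: 46.92%, Lp-144: 53.08%.

53.08%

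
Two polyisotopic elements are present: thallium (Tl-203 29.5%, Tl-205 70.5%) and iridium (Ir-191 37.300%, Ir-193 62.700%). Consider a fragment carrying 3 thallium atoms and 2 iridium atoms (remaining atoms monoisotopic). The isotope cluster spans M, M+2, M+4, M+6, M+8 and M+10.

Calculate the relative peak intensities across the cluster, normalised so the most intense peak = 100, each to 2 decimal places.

Thallium pattern (n=3): 0.02567237 : 0.18405787 : 0.43986713 : 0.35040263
Iridium pattern (n=2): 0.139129 : 0.467742 : 0.393129
Convolve the two distributions (both contribute in 2-u steps):
  M: 0.02567237×0.139129 = 0.003572
  M+2: 0.02567237×0.467742 + 0.18405787×0.139129 = 0.037616
  M+4: 0.02567237×0.393129 + 0.18405787×0.467742 + 0.43986713×0.139129 = 0.157382
  M+6: 0.18405787×0.393129 + 0.43986713×0.467742 + 0.35040263×0.139129 = 0.326854
  M+8: 0.43986713×0.393129 + 0.35040263×0.467742 = 0.336823
  M+10: 0.35040263×0.393129 = 0.137753
Scale to base peak (0.336823) = 100: 1.06 : 11.17 : 46.73 : 97.04 : 100.00 : 40.90

1.06 : 11.17 : 46.73 : 97.04 : 100.00 : 40.90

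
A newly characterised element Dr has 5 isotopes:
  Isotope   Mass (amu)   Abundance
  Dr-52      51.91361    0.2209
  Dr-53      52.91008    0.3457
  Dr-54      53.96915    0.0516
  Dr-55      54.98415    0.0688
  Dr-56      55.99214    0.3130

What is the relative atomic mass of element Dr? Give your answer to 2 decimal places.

Average mass = Σ (abundance × isotope mass) = 0.2209 × 51.91361 + 0.3457 × 52.91008 + 0.0516 × 53.96915 + 0.0688 × 54.98415 + 0.3130 × 55.99214
= 11.467716 + 18.291015 + 2.784808 + 3.782910 + 17.525540 = 53.851989 amu

53.85 amu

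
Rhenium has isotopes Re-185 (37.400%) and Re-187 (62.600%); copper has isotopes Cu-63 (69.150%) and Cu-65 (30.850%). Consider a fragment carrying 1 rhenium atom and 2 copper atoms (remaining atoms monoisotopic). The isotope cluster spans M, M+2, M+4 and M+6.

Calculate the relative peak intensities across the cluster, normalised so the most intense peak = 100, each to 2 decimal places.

38.97 : 100.00 : 65.96 : 12.98

Rhenium pattern (n=1): 0.3740 : 0.6260
Copper pattern (n=2): 0.47817225 : 0.4266555 : 0.09517225
Convolve the two distributions (both contribute in 2-u steps):
  M: 0.3740×0.47817225 = 0.178836
  M+2: 0.3740×0.4266555 + 0.6260×0.47817225 = 0.458905
  M+4: 0.3740×0.09517225 + 0.6260×0.4266555 = 0.302681
  M+6: 0.6260×0.09517225 = 0.059578
Scale to base peak (0.458905) = 100: 38.97 : 100.00 : 65.96 : 12.98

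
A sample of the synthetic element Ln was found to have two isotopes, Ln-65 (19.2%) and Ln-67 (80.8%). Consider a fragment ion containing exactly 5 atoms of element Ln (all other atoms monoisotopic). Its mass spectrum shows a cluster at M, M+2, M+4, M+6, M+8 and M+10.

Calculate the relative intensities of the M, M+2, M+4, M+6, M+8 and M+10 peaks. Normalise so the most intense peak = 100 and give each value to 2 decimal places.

0.06 : 1.34 : 11.29 : 47.52 : 100.00 : 84.17

Each Ln atom is independently Ln-65 (p = 0.192) or Ln-67 (q = 0.808); the cluster is the binomial expansion (p + q)^5.
P(M) = 0.192^5 = 0.000261
P(M+2) = 5 × 0.192^4 × 0.808^1 = 0.005490
P(M+4) = 10 × 0.192^3 × 0.808^2 = 0.046209
P(M+6) = 10 × 0.192^2 × 0.808^3 = 0.194463
P(M+8) = 5 × 0.192^1 × 0.808^4 = 0.409182
P(M+10) = 0.808^5 = 0.344395
The M+8 peak is largest (0.409182); scaling to 100 gives 0.06 : 1.34 : 11.29 : 47.52 : 100.00 : 84.17.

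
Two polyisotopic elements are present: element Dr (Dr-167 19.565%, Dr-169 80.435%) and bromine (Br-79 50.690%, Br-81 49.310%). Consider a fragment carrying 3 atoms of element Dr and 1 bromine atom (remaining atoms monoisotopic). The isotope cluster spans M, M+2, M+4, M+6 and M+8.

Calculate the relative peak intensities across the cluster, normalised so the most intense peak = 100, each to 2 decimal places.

Element Dr pattern (n=3): 0.00748927 : 0.09236895 : 0.37974428 : 0.5203975
Bromine pattern (n=1): 0.5069 : 0.4931
Convolve the two distributions (both contribute in 2-u steps):
  M: 0.00748927×0.5069 = 0.003796
  M+2: 0.00748927×0.4931 + 0.09236895×0.5069 = 0.050515
  M+4: 0.09236895×0.4931 + 0.37974428×0.5069 = 0.238040
  M+6: 0.37974428×0.4931 + 0.5203975×0.5069 = 0.451041
  M+8: 0.5203975×0.4931 = 0.256608
Scale to base peak (0.451041) = 100: 0.84 : 11.20 : 52.78 : 100.00 : 56.89

0.84 : 11.20 : 52.78 : 100.00 : 56.89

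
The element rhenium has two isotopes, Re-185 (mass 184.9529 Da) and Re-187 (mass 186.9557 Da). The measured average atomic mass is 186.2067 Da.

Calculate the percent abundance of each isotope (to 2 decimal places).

Re-185: 37.40%, Re-187: 62.60%

With x = fraction of Re-185 (so Re-187 is 1 − x):
184.9529·x + 186.9557·(1 − x) = 186.2067
(184.9529 − 186.9557)·x = 186.2067 − 186.9557
x = -0.7490 / -2.0028 = 0.37398 → 37.40% Re-185, 62.60% Re-187.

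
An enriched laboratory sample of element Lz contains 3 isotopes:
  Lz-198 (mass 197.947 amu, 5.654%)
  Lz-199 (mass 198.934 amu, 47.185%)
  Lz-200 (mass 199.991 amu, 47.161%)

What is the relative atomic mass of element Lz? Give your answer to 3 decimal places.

199.377 amu

Weight each isotope mass by its fractional abundance: 0.05654 × 197.947 + 0.47185 × 198.934 + 0.47161 × 199.991
= 11.1919 + 93.8670 + 94.3178 = 199.3767 amu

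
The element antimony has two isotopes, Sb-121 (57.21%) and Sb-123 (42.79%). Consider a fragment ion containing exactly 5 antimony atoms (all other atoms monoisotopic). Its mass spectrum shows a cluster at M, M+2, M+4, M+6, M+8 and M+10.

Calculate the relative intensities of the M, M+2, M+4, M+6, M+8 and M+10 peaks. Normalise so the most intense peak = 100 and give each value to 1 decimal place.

17.9 : 66.8 : 100.0 : 74.8 : 28.0 : 4.2

The 5 Sb atoms are independent, so intensities follow the terms of (0.5721 + 0.4279)^5.
P(M) = 0.5721^5 = 0.061286
P(M+2) = 5 × 0.5721^4 × 0.4279^1 = 0.229192
P(M+4) = 10 × 0.5721^3 × 0.4279^2 = 0.342847
P(M+6) = 10 × 0.5721^2 × 0.4279^3 = 0.256431
P(M+8) = 5 × 0.5721^1 × 0.4279^4 = 0.095898
P(M+10) = 0.4279^5 = 0.014345
The M+4 peak is largest (0.342847); scaling to 100 gives 17.9 : 66.8 : 100.0 : 74.8 : 28.0 : 4.2.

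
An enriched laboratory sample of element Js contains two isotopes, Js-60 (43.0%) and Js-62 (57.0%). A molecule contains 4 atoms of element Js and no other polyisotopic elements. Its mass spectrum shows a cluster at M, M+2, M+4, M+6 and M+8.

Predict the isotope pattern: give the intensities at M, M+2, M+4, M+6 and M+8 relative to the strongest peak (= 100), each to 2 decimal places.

9.48 : 50.29 : 100.00 : 88.37 : 29.29

Expanding (0.430 + 0.570)^4:
P(M) = 0.430^4 = 0.034188
P(M+2) = 4 × 0.430^3 × 0.570^1 = 0.181276
P(M+4) = 6 × 0.430^2 × 0.570^2 = 0.360444
P(M+6) = 4 × 0.430^1 × 0.570^3 = 0.318532
P(M+8) = 0.570^4 = 0.105560
The M+4 peak is largest (0.360444); scaling to 100 gives 9.48 : 50.29 : 100.00 : 88.37 : 29.29.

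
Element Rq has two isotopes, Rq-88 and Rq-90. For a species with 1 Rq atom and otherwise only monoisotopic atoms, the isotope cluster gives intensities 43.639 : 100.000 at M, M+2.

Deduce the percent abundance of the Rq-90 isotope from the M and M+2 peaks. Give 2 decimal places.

69.62%

Write p for the Rq-88 fraction. I(M+2)/I(M) = [C(1,1)·p^0·(1−p)] / p^1 = 1·(1−p)/p = 100.000/43.639 = 2.2915
(1−p)/p = 2.2915/1 = 2.2915  ⇒  p = 1/(1 + 2.2915) = 0.3038
Rq-88: 30.38%, Rq-90: 69.62%.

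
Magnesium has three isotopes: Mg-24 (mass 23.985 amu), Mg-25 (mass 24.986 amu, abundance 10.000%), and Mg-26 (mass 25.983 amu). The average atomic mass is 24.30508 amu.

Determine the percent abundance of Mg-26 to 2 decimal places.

11.01%

The remaining 90.000% is split between Mg-24 (fraction x) and Mg-26 (fraction 0.90000 − x).
Substituting: 23.985x + 25.983(0.90000 − x) = 21.80648
(23.985 − 25.983)x = -1.57822  ⇒  x = 0.78990, y = 0.11010
Mg-24: 78.99%, Mg-26: 11.01%.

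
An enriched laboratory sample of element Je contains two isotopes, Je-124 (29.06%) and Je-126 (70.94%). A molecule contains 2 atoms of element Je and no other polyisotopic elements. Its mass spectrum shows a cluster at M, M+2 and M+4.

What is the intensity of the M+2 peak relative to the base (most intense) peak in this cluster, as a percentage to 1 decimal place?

(0.2906 + 0.7094)^2 gives M 0.0844, M+2 0.4123, M+4 0.5032; the largest is M+4.
P(M+4) = C(2,2) × 0.2906^0 × 0.7094^2 = 1 × 1.0000 × 0.50324836 = 0.503248 (base)
P(M+2) = C(2,1) × 0.2906^1 × 0.7094^1 = 2 × 0.2906 × 0.7094 = 0.412303
Relative intensity = 0.412303 / 0.503248 × 100 = 81.9

81.9%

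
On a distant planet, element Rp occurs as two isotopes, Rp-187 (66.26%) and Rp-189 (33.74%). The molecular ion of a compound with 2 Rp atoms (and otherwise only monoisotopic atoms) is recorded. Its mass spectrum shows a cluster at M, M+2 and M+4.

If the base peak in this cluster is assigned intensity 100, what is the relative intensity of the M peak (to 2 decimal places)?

(0.6626 + 0.3374)^2 gives M 0.4390, M+2 0.4471, M+4 0.1138; the largest is M+2.
P(M+2) = C(2,1) × 0.6626^1 × 0.3374^1 = 2 × 0.6626 × 0.3374 = 0.447122 (base)
P(M) = C(2,0) × 0.6626^2 × 0.3374^0 = 1 × 0.43903876 × 1.0000 = 0.439039
Relative intensity = 0.439039 / 0.447122 × 100 = 98.19

98.19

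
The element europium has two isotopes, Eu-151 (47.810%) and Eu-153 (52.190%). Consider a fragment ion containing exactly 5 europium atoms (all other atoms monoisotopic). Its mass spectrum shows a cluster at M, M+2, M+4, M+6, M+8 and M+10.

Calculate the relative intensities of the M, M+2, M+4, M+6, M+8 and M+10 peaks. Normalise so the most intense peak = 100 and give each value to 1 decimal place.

7.7 : 42.0 : 91.6 : 100.0 : 54.6 : 11.9

Expanding (0.47810 + 0.52190)^5:
P(M) = 0.47810^5 = 0.024980
P(M+2) = 5 × 0.47810^4 × 0.52190^1 = 0.136343
P(M+4) = 10 × 0.47810^3 × 0.52190^2 = 0.297667
P(M+6) = 10 × 0.47810^2 × 0.52190^3 = 0.324937
P(M+8) = 5 × 0.47810^1 × 0.52190^4 = 0.177353
P(M+10) = 0.52190^5 = 0.038720
The M+6 peak is largest (0.324937); scaling to 100 gives 7.7 : 42.0 : 91.6 : 100.0 : 54.6 : 11.9.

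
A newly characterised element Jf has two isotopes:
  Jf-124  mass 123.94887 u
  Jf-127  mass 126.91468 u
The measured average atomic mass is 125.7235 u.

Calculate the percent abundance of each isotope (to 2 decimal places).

Let x be the fractional abundance of Jf-124; then Jf-127 has abundance 1 − x.
123.94887·x + 126.91468·(1 − x) = 125.7235
(123.94887 − 126.91468)·x = 125.7235 − 126.91468
x = -1.19118 / -2.96581 = 0.40164 → 40.16% Jf-124, 59.84% Jf-127.

Jf-124: 40.16%, Jf-127: 59.84%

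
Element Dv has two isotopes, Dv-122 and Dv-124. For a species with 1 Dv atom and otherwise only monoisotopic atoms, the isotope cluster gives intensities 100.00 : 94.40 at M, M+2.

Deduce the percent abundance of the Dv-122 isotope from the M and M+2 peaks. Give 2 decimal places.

If p is the fraction of Dv that is Dv-122, then I(M+2)/I(M) = [C(1,1)·p^0·(1−p)] / p^1 = 1·(1−p)/p = 94.40/100.00 = 0.9440
(1−p)/p = 0.9440/1 = 0.9440  ⇒  p = 1/(1 + 0.9440) = 0.5144
Dv-122: 51.44%, Dv-124: 48.56%.

51.44%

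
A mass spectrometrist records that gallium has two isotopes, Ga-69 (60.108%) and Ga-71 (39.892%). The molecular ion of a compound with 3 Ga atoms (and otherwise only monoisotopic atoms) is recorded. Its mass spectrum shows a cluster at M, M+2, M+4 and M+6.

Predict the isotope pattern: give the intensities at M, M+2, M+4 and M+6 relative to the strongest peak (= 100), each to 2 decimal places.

Expanding (0.60108 + 0.39892)^3:
P(M) = 0.60108^3 = 0.217169
P(M+2) = 3 × 0.60108^2 × 0.39892^1 = 0.432386
P(M+4) = 3 × 0.60108^1 × 0.39892^2 = 0.286963
P(M+6) = 0.39892^3 = 0.063483
The M+2 peak is largest (0.432386); scaling to 100 gives 50.23 : 100.00 : 66.37 : 14.68.

50.23 : 100.00 : 66.37 : 14.68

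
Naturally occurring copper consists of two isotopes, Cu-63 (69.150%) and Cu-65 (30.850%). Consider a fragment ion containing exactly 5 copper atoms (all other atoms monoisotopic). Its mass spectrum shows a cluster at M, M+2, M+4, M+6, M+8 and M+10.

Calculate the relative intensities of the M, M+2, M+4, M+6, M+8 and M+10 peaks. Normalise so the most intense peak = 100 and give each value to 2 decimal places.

44.83 : 100.00 : 89.23 : 39.81 : 8.88 : 0.79

The 5 Cu atoms are independent, so intensities follow the terms of (0.69150 + 0.30850)^5.
P(M) = 0.69150^5 = 0.158111
P(M+2) = 5 × 0.69150^4 × 0.30850^1 = 0.352691
P(M+4) = 10 × 0.69150^3 × 0.30850^2 = 0.314693
P(M+6) = 10 × 0.69150^2 × 0.30850^3 = 0.140394
P(M+8) = 5 × 0.69150^1 × 0.30850^4 = 0.031317
P(M+10) = 0.30850^5 = 0.002794
The M+2 peak is largest (0.352691); scaling to 100 gives 44.83 : 100.00 : 89.23 : 39.81 : 8.88 : 0.79.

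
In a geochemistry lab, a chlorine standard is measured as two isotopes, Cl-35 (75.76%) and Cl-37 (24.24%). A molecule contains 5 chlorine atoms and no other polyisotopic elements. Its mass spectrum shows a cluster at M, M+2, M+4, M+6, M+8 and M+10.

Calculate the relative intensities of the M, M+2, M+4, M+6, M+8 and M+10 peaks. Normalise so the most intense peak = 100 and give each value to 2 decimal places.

62.51 : 100.00 : 63.99 : 20.47 : 3.28 : 0.21

Each Cl atom is independently Cl-35 (p = 0.7576) or Cl-37 (q = 0.2424); the cluster is the binomial expansion (p + q)^5.
P(M) = 0.7576^5 = 0.249574
P(M+2) = 5 × 0.7576^4 × 0.2424^1 = 0.399266
P(M+4) = 10 × 0.7576^3 × 0.2424^2 = 0.255497
P(M+6) = 10 × 0.7576^2 × 0.2424^3 = 0.081748
P(M+8) = 5 × 0.7576^1 × 0.2424^4 = 0.013078
P(M+10) = 0.2424^5 = 0.000837
The M+2 peak is largest (0.399266); scaling to 100 gives 62.51 : 100.00 : 63.99 : 20.47 : 3.28 : 0.21.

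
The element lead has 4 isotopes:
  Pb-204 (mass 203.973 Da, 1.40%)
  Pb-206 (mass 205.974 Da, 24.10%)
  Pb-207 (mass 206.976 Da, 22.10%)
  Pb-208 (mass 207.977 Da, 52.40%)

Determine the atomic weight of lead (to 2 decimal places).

207.22 Da

Weight each isotope mass by its fractional abundance: 0.0140 × 203.973 + 0.2410 × 205.974 + 0.2210 × 206.976 + 0.5240 × 207.977
= 2.8556 + 49.6397 + 45.7417 + 108.9799 = 207.2169 Da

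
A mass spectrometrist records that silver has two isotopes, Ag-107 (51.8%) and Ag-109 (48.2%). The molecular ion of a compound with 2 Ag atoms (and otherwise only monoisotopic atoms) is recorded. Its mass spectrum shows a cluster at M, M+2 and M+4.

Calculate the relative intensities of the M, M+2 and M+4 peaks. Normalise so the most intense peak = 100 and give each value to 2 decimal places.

53.73 : 100.00 : 46.53

The 2 Ag atoms are independent, so intensities follow the terms of (0.518 + 0.482)^2.
P(M) = 0.518^2 = 0.268324
P(M+2) = 2 × 0.518^1 × 0.482^1 = 0.499352
P(M+4) = 0.482^2 = 0.232324
The M+2 peak is largest (0.499352); scaling to 100 gives 53.73 : 100.00 : 46.53.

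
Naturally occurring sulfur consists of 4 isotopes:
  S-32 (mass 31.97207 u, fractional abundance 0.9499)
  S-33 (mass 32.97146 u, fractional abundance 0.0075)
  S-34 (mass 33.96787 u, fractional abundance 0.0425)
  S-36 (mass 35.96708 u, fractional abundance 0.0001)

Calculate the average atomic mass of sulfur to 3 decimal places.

Ar = Σ fᵢ·mᵢ = 0.9499 × 31.97207 + 0.0075 × 32.97146 + 0.0425 × 33.96787 + 0.0001 × 35.96708
= 30.370269 + 0.247286 + 1.443634 + 0.003597 = 32.064786 u

32.065 u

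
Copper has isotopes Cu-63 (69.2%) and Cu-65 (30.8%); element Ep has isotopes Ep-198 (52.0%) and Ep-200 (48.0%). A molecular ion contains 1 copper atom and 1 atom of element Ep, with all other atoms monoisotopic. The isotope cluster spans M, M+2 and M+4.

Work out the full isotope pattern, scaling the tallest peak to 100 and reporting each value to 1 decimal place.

73.1 : 100.0 : 30.0

Copper pattern (n=1): 0.6920 : 0.3080
Element Ep pattern (n=1): 0.5200 : 0.4800
Convolve the two distributions (both contribute in 2-u steps):
  M: 0.6920×0.5200 = 0.359840
  M+2: 0.6920×0.4800 + 0.3080×0.5200 = 0.492320
  M+4: 0.3080×0.4800 = 0.147840
Scale to base peak (0.492320) = 100: 73.1 : 100.0 : 30.0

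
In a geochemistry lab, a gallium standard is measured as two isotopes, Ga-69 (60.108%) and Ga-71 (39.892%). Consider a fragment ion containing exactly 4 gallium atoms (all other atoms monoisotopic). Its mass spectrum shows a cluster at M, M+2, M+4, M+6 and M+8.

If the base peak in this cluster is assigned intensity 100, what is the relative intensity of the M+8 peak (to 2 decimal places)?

Term probabilities: M 0.1305, M+2 0.3465, M+4 0.3450, M+6 0.1526, M+8 0.0253. Base peak = M+2.
P(M+2) = C(4,1) × 0.60108^3 × 0.39892^1 = 4 × 0.2171685 × 0.39892 = 0.346531 (base)
P(M+8) = C(4,4) × 0.60108^0 × 0.39892^4 = 1 × 1.0000 × 0.02532464 = 0.025325
Relative intensity = 0.025325 / 0.346531 × 100 = 7.31

7.31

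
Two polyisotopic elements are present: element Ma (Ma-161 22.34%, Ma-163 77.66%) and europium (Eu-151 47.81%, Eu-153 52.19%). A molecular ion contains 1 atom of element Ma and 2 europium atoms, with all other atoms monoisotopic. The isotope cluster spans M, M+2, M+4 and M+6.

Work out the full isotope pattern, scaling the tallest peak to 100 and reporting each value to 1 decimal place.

11.4 : 64.5 : 100.0 : 47.2

Element Ma pattern (n=1): 0.2234 : 0.7766
Europium pattern (n=2): 0.22857961 : 0.49904078 : 0.27237961
Convolve the two distributions (both contribute in 2-u steps):
  M: 0.2234×0.22857961 = 0.051065
  M+2: 0.2234×0.49904078 + 0.7766×0.22857961 = 0.289001
  M+4: 0.2234×0.27237961 + 0.7766×0.49904078 = 0.448405
  M+6: 0.7766×0.27237961 = 0.211530
Scale to base peak (0.448405) = 100: 11.4 : 64.5 : 100.0 : 47.2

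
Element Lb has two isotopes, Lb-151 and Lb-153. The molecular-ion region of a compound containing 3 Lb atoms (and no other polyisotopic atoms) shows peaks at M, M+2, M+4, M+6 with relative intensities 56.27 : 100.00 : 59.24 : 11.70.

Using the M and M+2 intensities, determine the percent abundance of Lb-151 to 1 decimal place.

62.8%

If p is the fraction of Lb that is Lb-151, then I(M+2)/I(M) = [C(3,1)·p^2·(1−p)] / p^3 = 3·(1−p)/p = 100.00/56.27 = 1.7771
(1−p)/p = 1.7771/3 = 0.5924  ⇒  p = 1/(1 + 0.5924) = 0.6280
Lb-151: 62.8%, Lb-153: 37.2%.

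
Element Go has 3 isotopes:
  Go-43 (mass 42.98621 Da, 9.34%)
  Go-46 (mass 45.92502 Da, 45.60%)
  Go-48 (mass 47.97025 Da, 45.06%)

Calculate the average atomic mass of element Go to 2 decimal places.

46.57 Da

Weight each isotope mass by its fractional abundance: 0.0934 × 42.98621 + 0.4560 × 45.92502 + 0.4506 × 47.97025
= 4.014912 + 20.941809 + 21.615395 = 46.572116 Da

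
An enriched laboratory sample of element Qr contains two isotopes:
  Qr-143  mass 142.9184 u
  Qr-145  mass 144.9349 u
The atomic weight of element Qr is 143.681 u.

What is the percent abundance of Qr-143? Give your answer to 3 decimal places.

Writing the weighted mean with unknown fraction x of Qr-143:
142.9184·x + 144.9349·(1 − x) = 143.681
(142.9184 − 144.9349)·x = 143.681 − 144.9349
x = -1.2539 / -2.0165 = 0.62182 → 62.182% Qr-143, 37.818% Qr-145.

62.182%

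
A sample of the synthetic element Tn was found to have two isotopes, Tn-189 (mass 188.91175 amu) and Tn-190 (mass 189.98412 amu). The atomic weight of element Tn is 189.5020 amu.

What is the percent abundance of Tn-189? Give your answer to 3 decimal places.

Let x be the fractional abundance of Tn-189; then Tn-190 has abundance 1 − x.
188.91175·x + 189.98412·(1 − x) = 189.5020
(188.91175 − 189.98412)·x = 189.5020 − 189.98412
x = -0.48212 / -1.07237 = 0.44958 → 44.958% Tn-189, 55.042% Tn-190.

44.958%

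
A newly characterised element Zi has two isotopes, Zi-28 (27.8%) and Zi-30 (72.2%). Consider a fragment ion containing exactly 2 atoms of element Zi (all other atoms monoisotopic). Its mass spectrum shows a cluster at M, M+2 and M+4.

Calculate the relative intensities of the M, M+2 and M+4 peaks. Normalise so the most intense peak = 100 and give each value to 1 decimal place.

The 2 Zi atoms are independent, so intensities follow the terms of (0.278 + 0.722)^2.
P(M) = 0.278^2 = 0.077284
P(M+2) = 2 × 0.278^1 × 0.722^1 = 0.401432
P(M+4) = 0.722^2 = 0.521284
The M+4 peak is largest (0.521284); scaling to 100 gives 14.8 : 77.0 : 100.0.

14.8 : 77.0 : 100.0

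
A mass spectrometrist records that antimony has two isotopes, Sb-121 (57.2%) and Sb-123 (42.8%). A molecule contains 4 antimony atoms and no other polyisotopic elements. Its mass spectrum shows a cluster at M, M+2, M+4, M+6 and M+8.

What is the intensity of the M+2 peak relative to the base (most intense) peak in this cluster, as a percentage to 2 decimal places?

Term probabilities: M 0.1070, M+2 0.3204, M+4 0.3596, M+6 0.1794, M+8 0.0336. Base peak = M+4.
P(M+4) = C(4,2) × 0.572^2 × 0.428^2 = 6 × 0.327184 × 0.183184 = 0.359609 (base)
P(M+2) = C(4,1) × 0.572^3 × 0.428^1 = 4 × 0.18714925 × 0.4280 = 0.320400
Relative intensity = 0.320400 / 0.359609 × 100 = 89.10

89.10%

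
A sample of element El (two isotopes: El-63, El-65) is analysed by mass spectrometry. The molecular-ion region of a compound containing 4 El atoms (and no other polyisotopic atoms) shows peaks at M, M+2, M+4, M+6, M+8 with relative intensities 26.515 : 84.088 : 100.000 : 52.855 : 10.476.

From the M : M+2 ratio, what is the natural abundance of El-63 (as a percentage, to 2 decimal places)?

If p is the fraction of El that is El-63, then I(M+2)/I(M) = [C(4,1)·p^3·(1−p)] / p^4 = 4·(1−p)/p = 84.088/26.515 = 3.1713
(1−p)/p = 3.1713/4 = 0.7928  ⇒  p = 1/(1 + 0.7928) = 0.5578
El-63: 55.78%, El-65: 44.22%.

55.78%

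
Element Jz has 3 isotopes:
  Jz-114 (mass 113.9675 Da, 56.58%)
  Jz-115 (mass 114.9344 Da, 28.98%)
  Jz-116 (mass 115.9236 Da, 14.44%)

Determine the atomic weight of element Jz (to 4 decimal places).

114.5302 Da

Average mass = Σ (abundance × isotope mass) = 0.5658 × 113.9675 + 0.2898 × 114.9344 + 0.1444 × 115.9236
= 64.48281 + 33.30799 + 16.73937 = 114.53017 Da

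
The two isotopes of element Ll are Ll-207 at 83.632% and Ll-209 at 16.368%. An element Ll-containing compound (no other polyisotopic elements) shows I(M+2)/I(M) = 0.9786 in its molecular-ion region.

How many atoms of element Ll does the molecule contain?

The M+2/M ratio from n Ll atoms is n · q/p = n · 0.16368/0.83632.
n = 0.9786 × 0.83632/0.16368 = 5.00 ≈ 5

5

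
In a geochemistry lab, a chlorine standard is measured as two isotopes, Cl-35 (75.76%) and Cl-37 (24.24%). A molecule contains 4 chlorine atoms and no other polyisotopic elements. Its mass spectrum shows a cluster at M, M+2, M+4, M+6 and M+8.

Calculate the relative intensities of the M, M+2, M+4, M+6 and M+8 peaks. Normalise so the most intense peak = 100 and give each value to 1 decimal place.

The 4 Cl atoms are independent, so intensities follow the terms of (0.7576 + 0.2424)^4.
P(M) = 0.7576^4 = 0.329428
P(M+2) = 4 × 0.7576^3 × 0.2424^1 = 0.421612
P(M+4) = 6 × 0.7576^2 × 0.2424^2 = 0.202347
P(M+6) = 4 × 0.7576^1 × 0.2424^3 = 0.043162
P(M+8) = 0.2424^4 = 0.003452
The M+2 peak is largest (0.421612); scaling to 100 gives 78.1 : 100.0 : 48.0 : 10.2 : 0.8.

78.1 : 100.0 : 48.0 : 10.2 : 0.8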